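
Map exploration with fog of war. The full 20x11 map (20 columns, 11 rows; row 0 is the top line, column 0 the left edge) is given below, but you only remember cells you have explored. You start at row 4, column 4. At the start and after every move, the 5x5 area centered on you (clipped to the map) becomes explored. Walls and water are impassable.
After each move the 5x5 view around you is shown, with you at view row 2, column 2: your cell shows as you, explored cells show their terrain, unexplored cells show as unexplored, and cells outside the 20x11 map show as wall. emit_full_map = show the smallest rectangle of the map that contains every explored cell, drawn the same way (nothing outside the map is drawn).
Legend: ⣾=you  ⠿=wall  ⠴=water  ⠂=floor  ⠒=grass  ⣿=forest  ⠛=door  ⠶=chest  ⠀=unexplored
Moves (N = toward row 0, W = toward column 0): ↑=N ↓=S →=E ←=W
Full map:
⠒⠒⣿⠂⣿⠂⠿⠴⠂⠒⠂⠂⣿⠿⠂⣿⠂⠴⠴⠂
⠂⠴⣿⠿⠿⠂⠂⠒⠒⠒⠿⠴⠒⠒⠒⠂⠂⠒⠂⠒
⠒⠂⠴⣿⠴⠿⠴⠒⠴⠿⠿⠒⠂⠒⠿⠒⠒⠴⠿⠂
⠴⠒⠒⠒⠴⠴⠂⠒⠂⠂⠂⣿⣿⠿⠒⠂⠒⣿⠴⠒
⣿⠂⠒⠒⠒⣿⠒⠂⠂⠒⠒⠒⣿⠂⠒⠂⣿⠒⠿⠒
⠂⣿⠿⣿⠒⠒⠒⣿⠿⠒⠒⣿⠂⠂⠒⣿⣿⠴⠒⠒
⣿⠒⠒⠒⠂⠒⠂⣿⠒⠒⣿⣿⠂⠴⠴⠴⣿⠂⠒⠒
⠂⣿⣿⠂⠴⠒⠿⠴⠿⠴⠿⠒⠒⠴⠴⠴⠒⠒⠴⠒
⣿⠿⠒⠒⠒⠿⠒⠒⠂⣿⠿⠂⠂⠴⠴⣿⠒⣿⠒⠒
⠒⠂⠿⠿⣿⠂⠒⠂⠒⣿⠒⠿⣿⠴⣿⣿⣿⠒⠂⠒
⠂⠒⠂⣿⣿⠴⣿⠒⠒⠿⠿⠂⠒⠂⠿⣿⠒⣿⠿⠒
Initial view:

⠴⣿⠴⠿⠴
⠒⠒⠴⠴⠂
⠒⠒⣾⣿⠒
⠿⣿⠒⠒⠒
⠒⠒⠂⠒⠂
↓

⠒⠒⠴⠴⠂
⠒⠒⠒⣿⠒
⠿⣿⣾⠒⠒
⠒⠒⠂⠒⠂
⣿⠂⠴⠒⠿

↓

⠒⠒⠒⣿⠒
⠿⣿⠒⠒⠒
⠒⠒⣾⠒⠂
⣿⠂⠴⠒⠿
⠒⠒⠒⠿⠒

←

⠂⠒⠒⠒⣿
⣿⠿⣿⠒⠒
⠒⠒⣾⠂⠒
⣿⣿⠂⠴⠒
⠿⠒⠒⠒⠿

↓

⣿⠿⣿⠒⠒
⠒⠒⠒⠂⠒
⣿⣿⣾⠴⠒
⠿⠒⠒⠒⠿
⠂⠿⠿⣿⠂

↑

⠂⠒⠒⠒⣿
⣿⠿⣿⠒⠒
⠒⠒⣾⠂⠒
⣿⣿⠂⠴⠒
⠿⠒⠒⠒⠿

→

⠒⠒⠒⣿⠒
⠿⣿⠒⠒⠒
⠒⠒⣾⠒⠂
⣿⠂⠴⠒⠿
⠒⠒⠒⠿⠒

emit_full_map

⠀⠴⣿⠴⠿⠴
⠀⠒⠒⠴⠴⠂
⠂⠒⠒⠒⣿⠒
⣿⠿⣿⠒⠒⠒
⠒⠒⠒⣾⠒⠂
⣿⣿⠂⠴⠒⠿
⠿⠒⠒⠒⠿⠒
⠂⠿⠿⣿⠂⠀


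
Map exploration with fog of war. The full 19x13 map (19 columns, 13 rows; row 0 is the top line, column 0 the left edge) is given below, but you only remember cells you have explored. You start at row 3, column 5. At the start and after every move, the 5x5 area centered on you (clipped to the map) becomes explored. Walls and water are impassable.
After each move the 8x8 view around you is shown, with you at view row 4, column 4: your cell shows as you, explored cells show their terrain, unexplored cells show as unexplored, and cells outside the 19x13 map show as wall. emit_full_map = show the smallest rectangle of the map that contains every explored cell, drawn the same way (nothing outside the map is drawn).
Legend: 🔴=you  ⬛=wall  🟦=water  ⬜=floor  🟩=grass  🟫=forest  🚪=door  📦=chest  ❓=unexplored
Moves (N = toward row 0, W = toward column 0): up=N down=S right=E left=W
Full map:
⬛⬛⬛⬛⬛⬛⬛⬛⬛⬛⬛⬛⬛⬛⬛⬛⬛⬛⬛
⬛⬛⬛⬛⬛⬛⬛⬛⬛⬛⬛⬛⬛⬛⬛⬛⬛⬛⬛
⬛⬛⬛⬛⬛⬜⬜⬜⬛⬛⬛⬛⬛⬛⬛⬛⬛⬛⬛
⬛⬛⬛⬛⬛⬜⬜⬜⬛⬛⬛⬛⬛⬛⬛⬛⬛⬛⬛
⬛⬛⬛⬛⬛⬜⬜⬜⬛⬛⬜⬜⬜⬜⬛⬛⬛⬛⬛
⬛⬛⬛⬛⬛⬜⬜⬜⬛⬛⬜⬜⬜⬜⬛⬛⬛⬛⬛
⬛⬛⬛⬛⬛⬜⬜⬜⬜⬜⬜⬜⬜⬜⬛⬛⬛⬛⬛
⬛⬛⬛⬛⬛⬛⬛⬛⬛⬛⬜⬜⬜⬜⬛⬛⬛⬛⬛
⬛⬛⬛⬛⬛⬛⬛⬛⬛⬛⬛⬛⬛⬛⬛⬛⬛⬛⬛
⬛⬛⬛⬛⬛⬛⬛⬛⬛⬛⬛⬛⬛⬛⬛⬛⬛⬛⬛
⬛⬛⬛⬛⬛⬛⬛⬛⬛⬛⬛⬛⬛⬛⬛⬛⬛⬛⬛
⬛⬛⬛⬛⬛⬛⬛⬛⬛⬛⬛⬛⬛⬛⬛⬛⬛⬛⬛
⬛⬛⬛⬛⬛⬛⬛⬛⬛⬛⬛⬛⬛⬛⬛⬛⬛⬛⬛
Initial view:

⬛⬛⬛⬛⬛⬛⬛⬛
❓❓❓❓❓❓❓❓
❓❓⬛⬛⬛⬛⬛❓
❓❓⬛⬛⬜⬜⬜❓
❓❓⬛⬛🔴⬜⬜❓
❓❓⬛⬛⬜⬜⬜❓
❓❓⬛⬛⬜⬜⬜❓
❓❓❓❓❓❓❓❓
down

❓❓❓❓❓❓❓❓
❓❓⬛⬛⬛⬛⬛❓
❓❓⬛⬛⬜⬜⬜❓
❓❓⬛⬛⬜⬜⬜❓
❓❓⬛⬛🔴⬜⬜❓
❓❓⬛⬛⬜⬜⬜❓
❓❓⬛⬛⬜⬜⬜❓
❓❓❓❓❓❓❓❓

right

❓❓❓❓❓❓❓❓
❓⬛⬛⬛⬛⬛❓❓
❓⬛⬛⬜⬜⬜⬛❓
❓⬛⬛⬜⬜⬜⬛❓
❓⬛⬛⬜🔴⬜⬛❓
❓⬛⬛⬜⬜⬜⬛❓
❓⬛⬛⬜⬜⬜⬜❓
❓❓❓❓❓❓❓❓

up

⬛⬛⬛⬛⬛⬛⬛⬛
❓❓❓❓❓❓❓❓
❓⬛⬛⬛⬛⬛⬛❓
❓⬛⬛⬜⬜⬜⬛❓
❓⬛⬛⬜🔴⬜⬛❓
❓⬛⬛⬜⬜⬜⬛❓
❓⬛⬛⬜⬜⬜⬛❓
❓⬛⬛⬜⬜⬜⬜❓

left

⬛⬛⬛⬛⬛⬛⬛⬛
❓❓❓❓❓❓❓❓
❓❓⬛⬛⬛⬛⬛⬛
❓❓⬛⬛⬜⬜⬜⬛
❓❓⬛⬛🔴⬜⬜⬛
❓❓⬛⬛⬜⬜⬜⬛
❓❓⬛⬛⬜⬜⬜⬛
❓❓⬛⬛⬜⬜⬜⬜

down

❓❓❓❓❓❓❓❓
❓❓⬛⬛⬛⬛⬛⬛
❓❓⬛⬛⬜⬜⬜⬛
❓❓⬛⬛⬜⬜⬜⬛
❓❓⬛⬛🔴⬜⬜⬛
❓❓⬛⬛⬜⬜⬜⬛
❓❓⬛⬛⬜⬜⬜⬜
❓❓❓❓❓❓❓❓

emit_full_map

⬛⬛⬛⬛⬛⬛
⬛⬛⬜⬜⬜⬛
⬛⬛⬜⬜⬜⬛
⬛⬛🔴⬜⬜⬛
⬛⬛⬜⬜⬜⬛
⬛⬛⬜⬜⬜⬜

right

❓❓❓❓❓❓❓❓
❓⬛⬛⬛⬛⬛⬛❓
❓⬛⬛⬜⬜⬜⬛❓
❓⬛⬛⬜⬜⬜⬛❓
❓⬛⬛⬜🔴⬜⬛❓
❓⬛⬛⬜⬜⬜⬛❓
❓⬛⬛⬜⬜⬜⬜❓
❓❓❓❓❓❓❓❓

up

⬛⬛⬛⬛⬛⬛⬛⬛
❓❓❓❓❓❓❓❓
❓⬛⬛⬛⬛⬛⬛❓
❓⬛⬛⬜⬜⬜⬛❓
❓⬛⬛⬜🔴⬜⬛❓
❓⬛⬛⬜⬜⬜⬛❓
❓⬛⬛⬜⬜⬜⬛❓
❓⬛⬛⬜⬜⬜⬜❓

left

⬛⬛⬛⬛⬛⬛⬛⬛
❓❓❓❓❓❓❓❓
❓❓⬛⬛⬛⬛⬛⬛
❓❓⬛⬛⬜⬜⬜⬛
❓❓⬛⬛🔴⬜⬜⬛
❓❓⬛⬛⬜⬜⬜⬛
❓❓⬛⬛⬜⬜⬜⬛
❓❓⬛⬛⬜⬜⬜⬜

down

❓❓❓❓❓❓❓❓
❓❓⬛⬛⬛⬛⬛⬛
❓❓⬛⬛⬜⬜⬜⬛
❓❓⬛⬛⬜⬜⬜⬛
❓❓⬛⬛🔴⬜⬜⬛
❓❓⬛⬛⬜⬜⬜⬛
❓❓⬛⬛⬜⬜⬜⬜
❓❓❓❓❓❓❓❓

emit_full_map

⬛⬛⬛⬛⬛⬛
⬛⬛⬜⬜⬜⬛
⬛⬛⬜⬜⬜⬛
⬛⬛🔴⬜⬜⬛
⬛⬛⬜⬜⬜⬛
⬛⬛⬜⬜⬜⬜


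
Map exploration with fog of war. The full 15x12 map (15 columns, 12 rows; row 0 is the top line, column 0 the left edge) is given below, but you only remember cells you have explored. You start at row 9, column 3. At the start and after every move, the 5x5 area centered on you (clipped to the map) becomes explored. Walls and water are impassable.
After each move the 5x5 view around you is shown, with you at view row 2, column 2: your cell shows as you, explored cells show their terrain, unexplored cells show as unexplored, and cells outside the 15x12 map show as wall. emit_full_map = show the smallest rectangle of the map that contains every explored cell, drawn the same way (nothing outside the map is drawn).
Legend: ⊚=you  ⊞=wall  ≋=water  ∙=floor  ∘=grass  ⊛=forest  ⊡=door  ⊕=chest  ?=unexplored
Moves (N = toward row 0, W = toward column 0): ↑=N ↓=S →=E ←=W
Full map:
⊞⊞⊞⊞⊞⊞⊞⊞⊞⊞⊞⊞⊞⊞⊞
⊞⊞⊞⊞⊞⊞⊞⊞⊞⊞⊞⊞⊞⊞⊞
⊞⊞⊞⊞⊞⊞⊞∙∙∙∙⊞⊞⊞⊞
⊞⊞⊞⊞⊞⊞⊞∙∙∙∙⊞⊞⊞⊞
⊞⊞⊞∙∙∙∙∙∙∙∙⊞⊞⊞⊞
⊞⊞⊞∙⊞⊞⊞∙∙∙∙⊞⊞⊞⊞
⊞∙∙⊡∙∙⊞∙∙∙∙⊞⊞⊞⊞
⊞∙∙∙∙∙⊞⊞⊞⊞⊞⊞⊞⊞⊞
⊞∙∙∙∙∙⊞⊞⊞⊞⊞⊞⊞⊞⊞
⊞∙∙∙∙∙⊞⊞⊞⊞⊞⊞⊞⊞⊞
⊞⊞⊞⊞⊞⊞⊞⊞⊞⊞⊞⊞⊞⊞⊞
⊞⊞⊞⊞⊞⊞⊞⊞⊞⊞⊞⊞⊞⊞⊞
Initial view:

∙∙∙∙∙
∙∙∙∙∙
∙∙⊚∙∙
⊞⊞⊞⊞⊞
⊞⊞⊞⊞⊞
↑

∙∙⊡∙∙
∙∙∙∙∙
∙∙⊚∙∙
∙∙∙∙∙
⊞⊞⊞⊞⊞

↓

∙∙∙∙∙
∙∙∙∙∙
∙∙⊚∙∙
⊞⊞⊞⊞⊞
⊞⊞⊞⊞⊞

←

⊞∙∙∙∙
⊞∙∙∙∙
⊞∙⊚∙∙
⊞⊞⊞⊞⊞
⊞⊞⊞⊞⊞

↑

⊞∙∙⊡∙
⊞∙∙∙∙
⊞∙⊚∙∙
⊞∙∙∙∙
⊞⊞⊞⊞⊞

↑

⊞⊞⊞∙⊞
⊞∙∙⊡∙
⊞∙⊚∙∙
⊞∙∙∙∙
⊞∙∙∙∙

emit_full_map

⊞⊞⊞∙⊞?
⊞∙∙⊡∙∙
⊞∙⊚∙∙∙
⊞∙∙∙∙∙
⊞∙∙∙∙∙
⊞⊞⊞⊞⊞⊞
⊞⊞⊞⊞⊞⊞

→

⊞⊞∙⊞⊞
∙∙⊡∙∙
∙∙⊚∙∙
∙∙∙∙∙
∙∙∙∙∙

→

⊞∙⊞⊞⊞
∙⊡∙∙⊞
∙∙⊚∙⊞
∙∙∙∙⊞
∙∙∙∙⊞

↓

∙⊡∙∙⊞
∙∙∙∙⊞
∙∙⊚∙⊞
∙∙∙∙⊞
⊞⊞⊞⊞⊞

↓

∙∙∙∙⊞
∙∙∙∙⊞
∙∙⊚∙⊞
⊞⊞⊞⊞⊞
⊞⊞⊞⊞⊞

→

∙∙∙⊞⊞
∙∙∙⊞⊞
∙∙⊚⊞⊞
⊞⊞⊞⊞⊞
⊞⊞⊞⊞⊞

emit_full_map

⊞⊞⊞∙⊞⊞⊞?
⊞∙∙⊡∙∙⊞?
⊞∙∙∙∙∙⊞⊞
⊞∙∙∙∙∙⊞⊞
⊞∙∙∙∙⊚⊞⊞
⊞⊞⊞⊞⊞⊞⊞⊞
⊞⊞⊞⊞⊞⊞⊞⊞


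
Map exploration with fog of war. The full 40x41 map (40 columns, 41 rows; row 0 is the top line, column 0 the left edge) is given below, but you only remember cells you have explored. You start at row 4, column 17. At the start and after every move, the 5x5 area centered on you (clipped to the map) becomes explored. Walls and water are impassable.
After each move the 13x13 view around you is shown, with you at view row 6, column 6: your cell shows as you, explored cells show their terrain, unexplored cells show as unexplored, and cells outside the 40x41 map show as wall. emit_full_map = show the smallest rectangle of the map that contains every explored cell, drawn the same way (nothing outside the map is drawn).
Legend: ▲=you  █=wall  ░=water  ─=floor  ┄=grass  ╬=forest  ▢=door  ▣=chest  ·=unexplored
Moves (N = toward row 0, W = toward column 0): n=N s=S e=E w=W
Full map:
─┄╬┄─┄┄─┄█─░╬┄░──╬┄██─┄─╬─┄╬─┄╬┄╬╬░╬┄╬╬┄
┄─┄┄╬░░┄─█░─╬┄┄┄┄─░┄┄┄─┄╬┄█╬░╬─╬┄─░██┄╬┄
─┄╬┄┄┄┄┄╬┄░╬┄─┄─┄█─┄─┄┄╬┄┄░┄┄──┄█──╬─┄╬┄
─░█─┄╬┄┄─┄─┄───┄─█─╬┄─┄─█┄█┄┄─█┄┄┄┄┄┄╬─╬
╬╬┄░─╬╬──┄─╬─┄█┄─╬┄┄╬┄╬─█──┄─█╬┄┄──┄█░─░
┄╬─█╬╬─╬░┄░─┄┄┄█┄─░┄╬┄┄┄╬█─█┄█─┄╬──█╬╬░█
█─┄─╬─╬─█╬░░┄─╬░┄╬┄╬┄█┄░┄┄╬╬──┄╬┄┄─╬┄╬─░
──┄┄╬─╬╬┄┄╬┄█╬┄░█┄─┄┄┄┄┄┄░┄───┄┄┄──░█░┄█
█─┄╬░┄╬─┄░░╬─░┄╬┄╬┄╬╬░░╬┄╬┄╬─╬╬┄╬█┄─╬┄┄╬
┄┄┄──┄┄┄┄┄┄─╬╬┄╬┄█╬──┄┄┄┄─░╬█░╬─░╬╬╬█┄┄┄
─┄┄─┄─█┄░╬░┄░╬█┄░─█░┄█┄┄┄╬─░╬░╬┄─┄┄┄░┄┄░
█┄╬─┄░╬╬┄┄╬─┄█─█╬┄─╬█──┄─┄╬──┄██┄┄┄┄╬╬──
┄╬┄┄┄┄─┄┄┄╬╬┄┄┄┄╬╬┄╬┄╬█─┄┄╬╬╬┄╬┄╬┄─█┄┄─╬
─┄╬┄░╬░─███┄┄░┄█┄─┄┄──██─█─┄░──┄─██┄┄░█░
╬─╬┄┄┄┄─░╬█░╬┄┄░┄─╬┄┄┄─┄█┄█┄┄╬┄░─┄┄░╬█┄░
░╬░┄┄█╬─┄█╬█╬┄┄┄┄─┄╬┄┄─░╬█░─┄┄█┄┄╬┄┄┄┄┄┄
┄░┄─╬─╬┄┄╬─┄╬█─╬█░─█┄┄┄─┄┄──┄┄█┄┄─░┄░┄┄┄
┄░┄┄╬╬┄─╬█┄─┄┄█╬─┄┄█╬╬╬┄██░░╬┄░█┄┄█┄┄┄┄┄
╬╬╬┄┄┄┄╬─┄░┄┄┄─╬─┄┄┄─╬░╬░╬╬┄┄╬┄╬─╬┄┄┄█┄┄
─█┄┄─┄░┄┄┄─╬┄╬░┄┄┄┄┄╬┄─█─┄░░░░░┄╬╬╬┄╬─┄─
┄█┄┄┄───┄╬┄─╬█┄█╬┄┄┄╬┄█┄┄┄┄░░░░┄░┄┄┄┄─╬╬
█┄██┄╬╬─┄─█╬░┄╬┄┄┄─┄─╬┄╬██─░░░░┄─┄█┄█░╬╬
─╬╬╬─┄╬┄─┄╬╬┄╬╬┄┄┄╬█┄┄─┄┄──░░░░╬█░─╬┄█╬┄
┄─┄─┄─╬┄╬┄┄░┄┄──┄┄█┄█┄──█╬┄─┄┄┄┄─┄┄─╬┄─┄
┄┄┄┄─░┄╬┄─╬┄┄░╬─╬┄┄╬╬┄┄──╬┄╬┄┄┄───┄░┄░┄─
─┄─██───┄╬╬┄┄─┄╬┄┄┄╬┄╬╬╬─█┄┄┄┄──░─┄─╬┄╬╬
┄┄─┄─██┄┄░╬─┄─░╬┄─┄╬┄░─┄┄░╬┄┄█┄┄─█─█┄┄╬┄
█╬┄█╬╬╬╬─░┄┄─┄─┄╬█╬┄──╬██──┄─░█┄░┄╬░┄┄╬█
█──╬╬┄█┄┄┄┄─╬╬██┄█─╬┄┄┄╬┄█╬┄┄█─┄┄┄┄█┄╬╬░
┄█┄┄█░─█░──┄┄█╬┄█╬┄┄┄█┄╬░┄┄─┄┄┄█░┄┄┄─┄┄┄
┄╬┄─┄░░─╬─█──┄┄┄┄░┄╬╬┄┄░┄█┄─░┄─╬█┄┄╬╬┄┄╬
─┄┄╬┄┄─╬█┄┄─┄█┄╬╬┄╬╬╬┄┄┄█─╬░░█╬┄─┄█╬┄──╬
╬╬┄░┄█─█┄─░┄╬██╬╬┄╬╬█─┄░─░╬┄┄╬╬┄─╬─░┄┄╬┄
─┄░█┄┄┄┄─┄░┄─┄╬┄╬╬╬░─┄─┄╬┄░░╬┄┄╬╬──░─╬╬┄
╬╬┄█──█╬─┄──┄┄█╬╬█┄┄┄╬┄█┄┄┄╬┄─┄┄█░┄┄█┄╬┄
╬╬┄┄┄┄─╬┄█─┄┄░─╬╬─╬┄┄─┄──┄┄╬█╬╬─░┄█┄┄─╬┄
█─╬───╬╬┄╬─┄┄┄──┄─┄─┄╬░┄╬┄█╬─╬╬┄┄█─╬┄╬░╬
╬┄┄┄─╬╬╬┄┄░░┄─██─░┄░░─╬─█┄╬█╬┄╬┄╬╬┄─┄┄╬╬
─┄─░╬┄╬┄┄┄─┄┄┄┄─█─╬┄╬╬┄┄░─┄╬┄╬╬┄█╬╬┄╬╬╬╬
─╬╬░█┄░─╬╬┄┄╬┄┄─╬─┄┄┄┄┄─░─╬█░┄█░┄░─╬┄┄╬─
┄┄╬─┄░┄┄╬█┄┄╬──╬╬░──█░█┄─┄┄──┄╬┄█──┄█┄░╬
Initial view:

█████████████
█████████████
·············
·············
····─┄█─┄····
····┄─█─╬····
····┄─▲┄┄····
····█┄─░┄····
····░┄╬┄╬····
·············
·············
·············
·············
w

█████████████
█████████████
·············
·············
····┄─┄█─┄···
····─┄─█─╬···
····█┄▲╬┄┄···
····┄█┄─░┄···
····╬░┄╬┄╬···
·············
·············
·············
·············

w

█████████████
█████████████
·············
·············
····─┄─┄█─┄··
····──┄─█─╬··
····┄█▲─╬┄┄··
····┄┄█┄─░┄··
····─╬░┄╬┄╬··
·············
·············
·············
·············

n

█████████████
█████████████
█████████████
·············
····┄┄┄┄─····
····─┄─┄█─┄··
····──▲─█─╬··
····┄█┄─╬┄┄··
····┄┄█┄─░┄··
····─╬░┄╬┄╬··
·············
·············
·············

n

█████████████
█████████████
█████████████
█████████████
····┄░──╬····
····┄┄┄┄─····
····─┄▲┄█─┄··
····──┄─█─╬··
····┄█┄─╬┄┄··
····┄┄█┄─░┄··
····─╬░┄╬┄╬··
·············
·············

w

█████████████
█████████████
█████████████
█████████████
····╬┄░──╬···
····╬┄┄┄┄─···
····┄─▲─┄█─┄·
····───┄─█─╬·
····─┄█┄─╬┄┄·
·····┄┄█┄─░┄·
·····─╬░┄╬┄╬·
·············
·············

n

█████████████
█████████████
█████████████
█████████████
█████████████
····╬┄░──╬···
····╬┄▲┄┄─···
····┄─┄─┄█─┄·
····───┄─█─╬·
····─┄█┄─╬┄┄·
·····┄┄█┄─░┄·
·····─╬░┄╬┄╬·
·············

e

█████████████
█████████████
█████████████
█████████████
█████████████
···╬┄░──╬····
···╬┄┄▲┄─····
···┄─┄─┄█─┄··
···───┄─█─╬··
···─┄█┄─╬┄┄··
····┄┄█┄─░┄··
····─╬░┄╬┄╬··
·············

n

█████████████
█████████████
█████████████
█████████████
█████████████
█████████████
···╬┄░▲─╬····
···╬┄┄┄┄─····
···┄─┄─┄█─┄··
···───┄─█─╬··
···─┄█┄─╬┄┄··
····┄┄█┄─░┄··
····─╬░┄╬┄╬··

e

█████████████
█████████████
█████████████
█████████████
█████████████
█████████████
··╬┄░─▲╬┄····
··╬┄┄┄┄─░····
··┄─┄─┄█─┄···
··───┄─█─╬···
··─┄█┄─╬┄┄···
···┄┄█┄─░┄···
···─╬░┄╬┄╬···

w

█████████████
█████████████
█████████████
█████████████
█████████████
█████████████
···╬┄░▲─╬┄···
···╬┄┄┄┄─░···
···┄─┄─┄█─┄··
···───┄─█─╬··
···─┄█┄─╬┄┄··
····┄┄█┄─░┄··
····─╬░┄╬┄╬··

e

█████████████
█████████████
█████████████
█████████████
█████████████
█████████████
··╬┄░─▲╬┄····
··╬┄┄┄┄─░····
··┄─┄─┄█─┄···
··───┄─█─╬···
··─┄█┄─╬┄┄···
···┄┄█┄─░┄···
···─╬░┄╬┄╬···

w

█████████████
█████████████
█████████████
█████████████
█████████████
█████████████
···╬┄░▲─╬┄···
···╬┄┄┄┄─░···
···┄─┄─┄█─┄··
···───┄─█─╬··
···─┄█┄─╬┄┄··
····┄┄█┄─░┄··
····─╬░┄╬┄╬··

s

█████████████
█████████████
█████████████
█████████████
█████████████
···╬┄░──╬┄···
···╬┄┄▲┄─░···
···┄─┄─┄█─┄··
···───┄─█─╬··
···─┄█┄─╬┄┄··
····┄┄█┄─░┄··
····─╬░┄╬┄╬··
·············

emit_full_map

╬┄░──╬┄·
╬┄┄▲┄─░·
┄─┄─┄█─┄
───┄─█─╬
─┄█┄─╬┄┄
·┄┄█┄─░┄
·─╬░┄╬┄╬


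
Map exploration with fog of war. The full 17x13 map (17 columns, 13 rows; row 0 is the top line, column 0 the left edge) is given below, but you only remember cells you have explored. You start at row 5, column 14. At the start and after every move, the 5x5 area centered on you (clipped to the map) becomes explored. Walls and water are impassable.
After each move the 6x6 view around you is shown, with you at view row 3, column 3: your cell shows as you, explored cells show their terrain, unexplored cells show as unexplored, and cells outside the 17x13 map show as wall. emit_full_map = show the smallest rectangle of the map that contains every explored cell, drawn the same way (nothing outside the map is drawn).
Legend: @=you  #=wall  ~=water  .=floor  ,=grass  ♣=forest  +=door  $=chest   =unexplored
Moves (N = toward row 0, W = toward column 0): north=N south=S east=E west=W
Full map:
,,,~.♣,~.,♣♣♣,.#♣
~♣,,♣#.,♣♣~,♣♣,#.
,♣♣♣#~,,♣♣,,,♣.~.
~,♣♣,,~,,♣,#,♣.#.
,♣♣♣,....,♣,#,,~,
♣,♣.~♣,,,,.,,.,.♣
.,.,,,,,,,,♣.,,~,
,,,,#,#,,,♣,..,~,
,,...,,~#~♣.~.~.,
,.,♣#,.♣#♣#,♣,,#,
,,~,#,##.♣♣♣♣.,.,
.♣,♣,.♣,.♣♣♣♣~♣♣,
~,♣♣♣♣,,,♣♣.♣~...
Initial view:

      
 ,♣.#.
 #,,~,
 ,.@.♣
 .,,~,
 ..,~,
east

     #
,♣.#.#
#,,~,#
,.,@♣#
.,,~,#
..,~,#

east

    ##
♣.#.##
,,~,##
.,.@##
,,~,##
.,~,##

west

     #
,♣.#.#
#,,~,#
,.,@♣#
.,,~,#
..,~,#

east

    ##
♣.#.##
,,~,##
.,.@##
,,~,##
.,~,##

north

    ##
 .~.##
♣.#.##
,,~@##
.,.♣##
,,~,##

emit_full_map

  .~.
,♣.#.
#,,~@
,.,.♣
.,,~,
..,~,

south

 .~.##
♣.#.##
,,~,##
.,.@##
,,~,##
.,~,##

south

♣.#.##
,,~,##
.,.♣##
,,~@##
.,~,##
 ~.,##

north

 .~.##
♣.#.##
,,~,##
.,.@##
,,~,##
.,~,##

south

♣.#.##
,,~,##
.,.♣##
,,~@##
.,~,##
 ~.,##

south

,,~,##
.,.♣##
,,~,##
.,~@##
 ~.,##
 ,#,##

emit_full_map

  .~.
,♣.#.
#,,~,
,.,.♣
.,,~,
..,~@
  ~.,
  ,#,


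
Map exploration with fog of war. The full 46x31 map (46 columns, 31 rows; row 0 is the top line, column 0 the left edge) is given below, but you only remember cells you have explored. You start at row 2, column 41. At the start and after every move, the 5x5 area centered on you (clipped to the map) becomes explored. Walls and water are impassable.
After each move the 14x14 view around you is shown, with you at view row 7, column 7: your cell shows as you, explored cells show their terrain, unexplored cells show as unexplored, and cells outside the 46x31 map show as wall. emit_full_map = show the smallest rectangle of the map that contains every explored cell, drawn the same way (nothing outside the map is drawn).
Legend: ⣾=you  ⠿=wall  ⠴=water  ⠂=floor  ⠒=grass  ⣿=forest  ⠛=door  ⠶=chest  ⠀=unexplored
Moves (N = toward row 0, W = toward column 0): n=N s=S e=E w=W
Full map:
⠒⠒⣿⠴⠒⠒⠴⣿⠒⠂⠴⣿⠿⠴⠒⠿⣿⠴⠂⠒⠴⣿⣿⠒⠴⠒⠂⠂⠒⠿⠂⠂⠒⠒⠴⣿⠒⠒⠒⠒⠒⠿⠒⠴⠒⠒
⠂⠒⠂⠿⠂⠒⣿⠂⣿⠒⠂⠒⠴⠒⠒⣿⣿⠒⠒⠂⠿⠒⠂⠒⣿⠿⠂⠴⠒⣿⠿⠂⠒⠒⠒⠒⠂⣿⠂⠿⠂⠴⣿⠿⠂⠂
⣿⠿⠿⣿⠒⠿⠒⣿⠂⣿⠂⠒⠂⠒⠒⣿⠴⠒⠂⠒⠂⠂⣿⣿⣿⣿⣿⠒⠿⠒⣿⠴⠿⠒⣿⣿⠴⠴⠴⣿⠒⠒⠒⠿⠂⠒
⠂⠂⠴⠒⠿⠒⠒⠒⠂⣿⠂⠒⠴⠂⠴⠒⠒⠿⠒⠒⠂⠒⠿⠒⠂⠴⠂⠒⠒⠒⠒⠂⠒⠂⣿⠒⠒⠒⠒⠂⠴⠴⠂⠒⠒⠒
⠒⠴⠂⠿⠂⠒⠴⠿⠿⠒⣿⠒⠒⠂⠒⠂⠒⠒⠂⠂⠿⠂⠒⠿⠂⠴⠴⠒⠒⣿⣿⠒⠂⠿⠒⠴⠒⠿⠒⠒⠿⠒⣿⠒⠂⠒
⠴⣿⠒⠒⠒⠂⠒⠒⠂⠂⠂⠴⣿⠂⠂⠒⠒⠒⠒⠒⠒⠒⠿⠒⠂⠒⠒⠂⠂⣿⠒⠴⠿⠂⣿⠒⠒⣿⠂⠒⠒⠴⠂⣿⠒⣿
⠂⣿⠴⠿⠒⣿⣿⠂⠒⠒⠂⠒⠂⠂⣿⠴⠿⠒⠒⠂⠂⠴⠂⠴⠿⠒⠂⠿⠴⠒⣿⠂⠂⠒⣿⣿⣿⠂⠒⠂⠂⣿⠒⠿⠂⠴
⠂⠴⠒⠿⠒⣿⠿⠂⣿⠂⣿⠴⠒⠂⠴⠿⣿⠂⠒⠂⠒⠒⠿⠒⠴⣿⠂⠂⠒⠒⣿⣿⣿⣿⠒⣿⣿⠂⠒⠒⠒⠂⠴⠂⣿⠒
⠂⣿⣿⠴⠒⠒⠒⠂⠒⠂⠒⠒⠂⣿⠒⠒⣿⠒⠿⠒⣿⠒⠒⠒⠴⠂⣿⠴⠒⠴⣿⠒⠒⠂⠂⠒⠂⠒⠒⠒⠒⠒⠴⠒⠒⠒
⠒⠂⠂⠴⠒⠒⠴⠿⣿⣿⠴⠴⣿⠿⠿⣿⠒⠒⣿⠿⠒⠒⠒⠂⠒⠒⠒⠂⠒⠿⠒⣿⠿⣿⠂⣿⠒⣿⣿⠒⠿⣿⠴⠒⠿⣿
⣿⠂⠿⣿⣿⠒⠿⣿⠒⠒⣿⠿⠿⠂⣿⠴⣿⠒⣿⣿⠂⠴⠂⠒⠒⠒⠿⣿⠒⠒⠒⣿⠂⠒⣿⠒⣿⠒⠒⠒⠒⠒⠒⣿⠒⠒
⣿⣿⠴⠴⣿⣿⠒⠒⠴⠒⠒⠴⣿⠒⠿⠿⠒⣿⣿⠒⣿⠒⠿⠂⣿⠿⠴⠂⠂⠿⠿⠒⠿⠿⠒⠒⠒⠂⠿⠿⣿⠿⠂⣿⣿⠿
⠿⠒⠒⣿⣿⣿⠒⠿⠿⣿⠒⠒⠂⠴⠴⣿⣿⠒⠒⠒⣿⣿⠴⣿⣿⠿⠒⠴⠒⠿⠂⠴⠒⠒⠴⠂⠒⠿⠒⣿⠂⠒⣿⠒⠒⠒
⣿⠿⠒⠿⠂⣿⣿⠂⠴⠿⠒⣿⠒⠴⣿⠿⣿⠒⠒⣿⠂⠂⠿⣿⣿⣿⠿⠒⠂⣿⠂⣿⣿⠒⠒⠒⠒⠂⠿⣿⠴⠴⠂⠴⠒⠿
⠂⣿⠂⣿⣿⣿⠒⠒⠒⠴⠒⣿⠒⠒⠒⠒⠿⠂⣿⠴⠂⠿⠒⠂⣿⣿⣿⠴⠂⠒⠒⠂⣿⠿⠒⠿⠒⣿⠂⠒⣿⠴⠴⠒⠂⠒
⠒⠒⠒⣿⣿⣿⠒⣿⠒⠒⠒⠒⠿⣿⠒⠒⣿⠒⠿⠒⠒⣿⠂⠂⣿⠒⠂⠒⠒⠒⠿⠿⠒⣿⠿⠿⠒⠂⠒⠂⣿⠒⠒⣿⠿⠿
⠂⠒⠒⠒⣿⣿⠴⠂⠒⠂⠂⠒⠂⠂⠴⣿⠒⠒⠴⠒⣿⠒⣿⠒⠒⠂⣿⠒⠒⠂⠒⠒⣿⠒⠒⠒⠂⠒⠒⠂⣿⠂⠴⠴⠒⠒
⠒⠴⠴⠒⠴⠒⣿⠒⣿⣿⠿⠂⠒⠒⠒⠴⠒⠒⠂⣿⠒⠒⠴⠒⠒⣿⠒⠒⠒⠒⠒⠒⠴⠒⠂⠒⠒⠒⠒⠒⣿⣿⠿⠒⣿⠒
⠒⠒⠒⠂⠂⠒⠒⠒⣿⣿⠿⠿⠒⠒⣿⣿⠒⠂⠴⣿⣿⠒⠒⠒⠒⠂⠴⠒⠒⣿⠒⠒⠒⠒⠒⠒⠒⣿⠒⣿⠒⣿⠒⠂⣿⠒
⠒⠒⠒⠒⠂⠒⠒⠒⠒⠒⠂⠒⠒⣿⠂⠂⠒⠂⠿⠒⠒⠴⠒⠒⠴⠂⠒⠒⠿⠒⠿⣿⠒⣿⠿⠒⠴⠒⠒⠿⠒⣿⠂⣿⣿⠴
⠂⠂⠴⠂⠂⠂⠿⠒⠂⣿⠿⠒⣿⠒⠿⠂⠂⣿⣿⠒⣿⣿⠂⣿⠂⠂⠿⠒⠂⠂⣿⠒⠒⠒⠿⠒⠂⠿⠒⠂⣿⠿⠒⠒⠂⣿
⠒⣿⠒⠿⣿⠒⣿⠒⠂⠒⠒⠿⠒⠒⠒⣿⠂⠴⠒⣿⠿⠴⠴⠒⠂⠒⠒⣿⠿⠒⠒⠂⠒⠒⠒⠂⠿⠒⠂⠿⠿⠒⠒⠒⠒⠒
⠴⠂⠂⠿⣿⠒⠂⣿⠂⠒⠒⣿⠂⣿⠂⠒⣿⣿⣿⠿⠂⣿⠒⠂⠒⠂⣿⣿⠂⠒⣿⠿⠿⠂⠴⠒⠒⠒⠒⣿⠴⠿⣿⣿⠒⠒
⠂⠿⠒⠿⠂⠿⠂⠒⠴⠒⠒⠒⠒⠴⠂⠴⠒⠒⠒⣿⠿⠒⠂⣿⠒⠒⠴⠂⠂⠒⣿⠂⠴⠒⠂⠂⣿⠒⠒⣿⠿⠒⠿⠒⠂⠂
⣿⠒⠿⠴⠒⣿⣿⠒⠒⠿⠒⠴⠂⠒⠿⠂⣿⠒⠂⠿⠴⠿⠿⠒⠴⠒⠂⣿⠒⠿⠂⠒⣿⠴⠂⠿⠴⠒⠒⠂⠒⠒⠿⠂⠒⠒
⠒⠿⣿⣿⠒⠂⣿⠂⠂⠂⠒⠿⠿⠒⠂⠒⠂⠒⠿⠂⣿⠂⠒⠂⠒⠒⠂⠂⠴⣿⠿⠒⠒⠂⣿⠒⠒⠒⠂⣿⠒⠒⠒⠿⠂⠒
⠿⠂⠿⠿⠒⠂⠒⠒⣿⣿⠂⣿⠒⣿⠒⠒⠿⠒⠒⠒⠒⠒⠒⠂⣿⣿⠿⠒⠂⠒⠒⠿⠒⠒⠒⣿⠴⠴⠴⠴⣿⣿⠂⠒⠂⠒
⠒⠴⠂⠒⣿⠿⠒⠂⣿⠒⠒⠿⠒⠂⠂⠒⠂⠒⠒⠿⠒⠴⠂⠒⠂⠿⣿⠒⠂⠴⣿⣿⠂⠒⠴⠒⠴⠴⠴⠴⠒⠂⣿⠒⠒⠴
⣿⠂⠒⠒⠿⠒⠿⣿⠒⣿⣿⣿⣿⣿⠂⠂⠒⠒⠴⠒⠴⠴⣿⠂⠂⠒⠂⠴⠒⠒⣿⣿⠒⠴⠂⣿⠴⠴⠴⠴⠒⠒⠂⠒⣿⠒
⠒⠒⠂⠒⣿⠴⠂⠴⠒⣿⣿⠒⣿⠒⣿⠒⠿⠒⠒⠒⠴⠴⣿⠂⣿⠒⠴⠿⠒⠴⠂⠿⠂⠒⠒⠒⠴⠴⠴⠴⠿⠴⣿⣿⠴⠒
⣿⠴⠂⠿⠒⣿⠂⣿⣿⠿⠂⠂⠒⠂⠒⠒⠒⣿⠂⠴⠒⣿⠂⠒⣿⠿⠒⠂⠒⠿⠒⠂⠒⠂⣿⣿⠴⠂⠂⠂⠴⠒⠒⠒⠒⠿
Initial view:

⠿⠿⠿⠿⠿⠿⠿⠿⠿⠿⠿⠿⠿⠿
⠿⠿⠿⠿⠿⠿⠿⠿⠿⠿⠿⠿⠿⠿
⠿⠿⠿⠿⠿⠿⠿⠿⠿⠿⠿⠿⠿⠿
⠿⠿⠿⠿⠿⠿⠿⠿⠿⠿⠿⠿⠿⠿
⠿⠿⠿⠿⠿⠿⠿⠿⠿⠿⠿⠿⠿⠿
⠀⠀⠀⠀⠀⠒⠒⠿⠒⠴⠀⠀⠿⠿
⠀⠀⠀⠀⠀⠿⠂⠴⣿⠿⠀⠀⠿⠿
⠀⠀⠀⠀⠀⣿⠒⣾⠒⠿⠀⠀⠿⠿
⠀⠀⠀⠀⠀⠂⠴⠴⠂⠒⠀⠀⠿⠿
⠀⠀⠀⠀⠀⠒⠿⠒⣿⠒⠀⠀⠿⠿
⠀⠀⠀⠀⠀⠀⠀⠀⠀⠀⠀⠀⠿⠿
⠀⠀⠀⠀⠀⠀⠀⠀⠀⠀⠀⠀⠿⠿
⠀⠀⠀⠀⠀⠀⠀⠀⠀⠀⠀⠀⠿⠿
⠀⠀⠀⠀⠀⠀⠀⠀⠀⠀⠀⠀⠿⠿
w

⠿⠿⠿⠿⠿⠿⠿⠿⠿⠿⠿⠿⠿⠿
⠿⠿⠿⠿⠿⠿⠿⠿⠿⠿⠿⠿⠿⠿
⠿⠿⠿⠿⠿⠿⠿⠿⠿⠿⠿⠿⠿⠿
⠿⠿⠿⠿⠿⠿⠿⠿⠿⠿⠿⠿⠿⠿
⠿⠿⠿⠿⠿⠿⠿⠿⠿⠿⠿⠿⠿⠿
⠀⠀⠀⠀⠀⠒⠒⠒⠿⠒⠴⠀⠀⠿
⠀⠀⠀⠀⠀⠂⠿⠂⠴⣿⠿⠀⠀⠿
⠀⠀⠀⠀⠀⠴⣿⣾⠒⠒⠿⠀⠀⠿
⠀⠀⠀⠀⠀⠒⠂⠴⠴⠂⠒⠀⠀⠿
⠀⠀⠀⠀⠀⠒⠒⠿⠒⣿⠒⠀⠀⠿
⠀⠀⠀⠀⠀⠀⠀⠀⠀⠀⠀⠀⠀⠿
⠀⠀⠀⠀⠀⠀⠀⠀⠀⠀⠀⠀⠀⠿
⠀⠀⠀⠀⠀⠀⠀⠀⠀⠀⠀⠀⠀⠿
⠀⠀⠀⠀⠀⠀⠀⠀⠀⠀⠀⠀⠀⠿

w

⠿⠿⠿⠿⠿⠿⠿⠿⠿⠿⠿⠿⠿⠿
⠿⠿⠿⠿⠿⠿⠿⠿⠿⠿⠿⠿⠿⠿
⠿⠿⠿⠿⠿⠿⠿⠿⠿⠿⠿⠿⠿⠿
⠿⠿⠿⠿⠿⠿⠿⠿⠿⠿⠿⠿⠿⠿
⠿⠿⠿⠿⠿⠿⠿⠿⠿⠿⠿⠿⠿⠿
⠀⠀⠀⠀⠀⠒⠒⠒⠒⠿⠒⠴⠀⠀
⠀⠀⠀⠀⠀⣿⠂⠿⠂⠴⣿⠿⠀⠀
⠀⠀⠀⠀⠀⠴⠴⣾⠒⠒⠒⠿⠀⠀
⠀⠀⠀⠀⠀⠒⠒⠂⠴⠴⠂⠒⠀⠀
⠀⠀⠀⠀⠀⠿⠒⠒⠿⠒⣿⠒⠀⠀
⠀⠀⠀⠀⠀⠀⠀⠀⠀⠀⠀⠀⠀⠀
⠀⠀⠀⠀⠀⠀⠀⠀⠀⠀⠀⠀⠀⠀
⠀⠀⠀⠀⠀⠀⠀⠀⠀⠀⠀⠀⠀⠀
⠀⠀⠀⠀⠀⠀⠀⠀⠀⠀⠀⠀⠀⠀

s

⠿⠿⠿⠿⠿⠿⠿⠿⠿⠿⠿⠿⠿⠿
⠿⠿⠿⠿⠿⠿⠿⠿⠿⠿⠿⠿⠿⠿
⠿⠿⠿⠿⠿⠿⠿⠿⠿⠿⠿⠿⠿⠿
⠿⠿⠿⠿⠿⠿⠿⠿⠿⠿⠿⠿⠿⠿
⠀⠀⠀⠀⠀⠒⠒⠒⠒⠿⠒⠴⠀⠀
⠀⠀⠀⠀⠀⣿⠂⠿⠂⠴⣿⠿⠀⠀
⠀⠀⠀⠀⠀⠴⠴⣿⠒⠒⠒⠿⠀⠀
⠀⠀⠀⠀⠀⠒⠒⣾⠴⠴⠂⠒⠀⠀
⠀⠀⠀⠀⠀⠿⠒⠒⠿⠒⣿⠒⠀⠀
⠀⠀⠀⠀⠀⣿⠂⠒⠒⠴⠀⠀⠀⠀
⠀⠀⠀⠀⠀⠀⠀⠀⠀⠀⠀⠀⠀⠀
⠀⠀⠀⠀⠀⠀⠀⠀⠀⠀⠀⠀⠀⠀
⠀⠀⠀⠀⠀⠀⠀⠀⠀⠀⠀⠀⠀⠀
⠀⠀⠀⠀⠀⠀⠀⠀⠀⠀⠀⠀⠀⠀

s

⠿⠿⠿⠿⠿⠿⠿⠿⠿⠿⠿⠿⠿⠿
⠿⠿⠿⠿⠿⠿⠿⠿⠿⠿⠿⠿⠿⠿
⠿⠿⠿⠿⠿⠿⠿⠿⠿⠿⠿⠿⠿⠿
⠀⠀⠀⠀⠀⠒⠒⠒⠒⠿⠒⠴⠀⠀
⠀⠀⠀⠀⠀⣿⠂⠿⠂⠴⣿⠿⠀⠀
⠀⠀⠀⠀⠀⠴⠴⣿⠒⠒⠒⠿⠀⠀
⠀⠀⠀⠀⠀⠒⠒⠂⠴⠴⠂⠒⠀⠀
⠀⠀⠀⠀⠀⠿⠒⣾⠿⠒⣿⠒⠀⠀
⠀⠀⠀⠀⠀⣿⠂⠒⠒⠴⠀⠀⠀⠀
⠀⠀⠀⠀⠀⠂⠒⠂⠂⣿⠀⠀⠀⠀
⠀⠀⠀⠀⠀⠀⠀⠀⠀⠀⠀⠀⠀⠀
⠀⠀⠀⠀⠀⠀⠀⠀⠀⠀⠀⠀⠀⠀
⠀⠀⠀⠀⠀⠀⠀⠀⠀⠀⠀⠀⠀⠀
⠀⠀⠀⠀⠀⠀⠀⠀⠀⠀⠀⠀⠀⠀

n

⠿⠿⠿⠿⠿⠿⠿⠿⠿⠿⠿⠿⠿⠿
⠿⠿⠿⠿⠿⠿⠿⠿⠿⠿⠿⠿⠿⠿
⠿⠿⠿⠿⠿⠿⠿⠿⠿⠿⠿⠿⠿⠿
⠿⠿⠿⠿⠿⠿⠿⠿⠿⠿⠿⠿⠿⠿
⠀⠀⠀⠀⠀⠒⠒⠒⠒⠿⠒⠴⠀⠀
⠀⠀⠀⠀⠀⣿⠂⠿⠂⠴⣿⠿⠀⠀
⠀⠀⠀⠀⠀⠴⠴⣿⠒⠒⠒⠿⠀⠀
⠀⠀⠀⠀⠀⠒⠒⣾⠴⠴⠂⠒⠀⠀
⠀⠀⠀⠀⠀⠿⠒⠒⠿⠒⣿⠒⠀⠀
⠀⠀⠀⠀⠀⣿⠂⠒⠒⠴⠀⠀⠀⠀
⠀⠀⠀⠀⠀⠂⠒⠂⠂⣿⠀⠀⠀⠀
⠀⠀⠀⠀⠀⠀⠀⠀⠀⠀⠀⠀⠀⠀
⠀⠀⠀⠀⠀⠀⠀⠀⠀⠀⠀⠀⠀⠀
⠀⠀⠀⠀⠀⠀⠀⠀⠀⠀⠀⠀⠀⠀

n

⠿⠿⠿⠿⠿⠿⠿⠿⠿⠿⠿⠿⠿⠿
⠿⠿⠿⠿⠿⠿⠿⠿⠿⠿⠿⠿⠿⠿
⠿⠿⠿⠿⠿⠿⠿⠿⠿⠿⠿⠿⠿⠿
⠿⠿⠿⠿⠿⠿⠿⠿⠿⠿⠿⠿⠿⠿
⠿⠿⠿⠿⠿⠿⠿⠿⠿⠿⠿⠿⠿⠿
⠀⠀⠀⠀⠀⠒⠒⠒⠒⠿⠒⠴⠀⠀
⠀⠀⠀⠀⠀⣿⠂⠿⠂⠴⣿⠿⠀⠀
⠀⠀⠀⠀⠀⠴⠴⣾⠒⠒⠒⠿⠀⠀
⠀⠀⠀⠀⠀⠒⠒⠂⠴⠴⠂⠒⠀⠀
⠀⠀⠀⠀⠀⠿⠒⠒⠿⠒⣿⠒⠀⠀
⠀⠀⠀⠀⠀⣿⠂⠒⠒⠴⠀⠀⠀⠀
⠀⠀⠀⠀⠀⠂⠒⠂⠂⣿⠀⠀⠀⠀
⠀⠀⠀⠀⠀⠀⠀⠀⠀⠀⠀⠀⠀⠀
⠀⠀⠀⠀⠀⠀⠀⠀⠀⠀⠀⠀⠀⠀

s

⠿⠿⠿⠿⠿⠿⠿⠿⠿⠿⠿⠿⠿⠿
⠿⠿⠿⠿⠿⠿⠿⠿⠿⠿⠿⠿⠿⠿
⠿⠿⠿⠿⠿⠿⠿⠿⠿⠿⠿⠿⠿⠿
⠿⠿⠿⠿⠿⠿⠿⠿⠿⠿⠿⠿⠿⠿
⠀⠀⠀⠀⠀⠒⠒⠒⠒⠿⠒⠴⠀⠀
⠀⠀⠀⠀⠀⣿⠂⠿⠂⠴⣿⠿⠀⠀
⠀⠀⠀⠀⠀⠴⠴⣿⠒⠒⠒⠿⠀⠀
⠀⠀⠀⠀⠀⠒⠒⣾⠴⠴⠂⠒⠀⠀
⠀⠀⠀⠀⠀⠿⠒⠒⠿⠒⣿⠒⠀⠀
⠀⠀⠀⠀⠀⣿⠂⠒⠒⠴⠀⠀⠀⠀
⠀⠀⠀⠀⠀⠂⠒⠂⠂⣿⠀⠀⠀⠀
⠀⠀⠀⠀⠀⠀⠀⠀⠀⠀⠀⠀⠀⠀
⠀⠀⠀⠀⠀⠀⠀⠀⠀⠀⠀⠀⠀⠀
⠀⠀⠀⠀⠀⠀⠀⠀⠀⠀⠀⠀⠀⠀

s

⠿⠿⠿⠿⠿⠿⠿⠿⠿⠿⠿⠿⠿⠿
⠿⠿⠿⠿⠿⠿⠿⠿⠿⠿⠿⠿⠿⠿
⠿⠿⠿⠿⠿⠿⠿⠿⠿⠿⠿⠿⠿⠿
⠀⠀⠀⠀⠀⠒⠒⠒⠒⠿⠒⠴⠀⠀
⠀⠀⠀⠀⠀⣿⠂⠿⠂⠴⣿⠿⠀⠀
⠀⠀⠀⠀⠀⠴⠴⣿⠒⠒⠒⠿⠀⠀
⠀⠀⠀⠀⠀⠒⠒⠂⠴⠴⠂⠒⠀⠀
⠀⠀⠀⠀⠀⠿⠒⣾⠿⠒⣿⠒⠀⠀
⠀⠀⠀⠀⠀⣿⠂⠒⠒⠴⠀⠀⠀⠀
⠀⠀⠀⠀⠀⠂⠒⠂⠂⣿⠀⠀⠀⠀
⠀⠀⠀⠀⠀⠀⠀⠀⠀⠀⠀⠀⠀⠀
⠀⠀⠀⠀⠀⠀⠀⠀⠀⠀⠀⠀⠀⠀
⠀⠀⠀⠀⠀⠀⠀⠀⠀⠀⠀⠀⠀⠀
⠀⠀⠀⠀⠀⠀⠀⠀⠀⠀⠀⠀⠀⠀


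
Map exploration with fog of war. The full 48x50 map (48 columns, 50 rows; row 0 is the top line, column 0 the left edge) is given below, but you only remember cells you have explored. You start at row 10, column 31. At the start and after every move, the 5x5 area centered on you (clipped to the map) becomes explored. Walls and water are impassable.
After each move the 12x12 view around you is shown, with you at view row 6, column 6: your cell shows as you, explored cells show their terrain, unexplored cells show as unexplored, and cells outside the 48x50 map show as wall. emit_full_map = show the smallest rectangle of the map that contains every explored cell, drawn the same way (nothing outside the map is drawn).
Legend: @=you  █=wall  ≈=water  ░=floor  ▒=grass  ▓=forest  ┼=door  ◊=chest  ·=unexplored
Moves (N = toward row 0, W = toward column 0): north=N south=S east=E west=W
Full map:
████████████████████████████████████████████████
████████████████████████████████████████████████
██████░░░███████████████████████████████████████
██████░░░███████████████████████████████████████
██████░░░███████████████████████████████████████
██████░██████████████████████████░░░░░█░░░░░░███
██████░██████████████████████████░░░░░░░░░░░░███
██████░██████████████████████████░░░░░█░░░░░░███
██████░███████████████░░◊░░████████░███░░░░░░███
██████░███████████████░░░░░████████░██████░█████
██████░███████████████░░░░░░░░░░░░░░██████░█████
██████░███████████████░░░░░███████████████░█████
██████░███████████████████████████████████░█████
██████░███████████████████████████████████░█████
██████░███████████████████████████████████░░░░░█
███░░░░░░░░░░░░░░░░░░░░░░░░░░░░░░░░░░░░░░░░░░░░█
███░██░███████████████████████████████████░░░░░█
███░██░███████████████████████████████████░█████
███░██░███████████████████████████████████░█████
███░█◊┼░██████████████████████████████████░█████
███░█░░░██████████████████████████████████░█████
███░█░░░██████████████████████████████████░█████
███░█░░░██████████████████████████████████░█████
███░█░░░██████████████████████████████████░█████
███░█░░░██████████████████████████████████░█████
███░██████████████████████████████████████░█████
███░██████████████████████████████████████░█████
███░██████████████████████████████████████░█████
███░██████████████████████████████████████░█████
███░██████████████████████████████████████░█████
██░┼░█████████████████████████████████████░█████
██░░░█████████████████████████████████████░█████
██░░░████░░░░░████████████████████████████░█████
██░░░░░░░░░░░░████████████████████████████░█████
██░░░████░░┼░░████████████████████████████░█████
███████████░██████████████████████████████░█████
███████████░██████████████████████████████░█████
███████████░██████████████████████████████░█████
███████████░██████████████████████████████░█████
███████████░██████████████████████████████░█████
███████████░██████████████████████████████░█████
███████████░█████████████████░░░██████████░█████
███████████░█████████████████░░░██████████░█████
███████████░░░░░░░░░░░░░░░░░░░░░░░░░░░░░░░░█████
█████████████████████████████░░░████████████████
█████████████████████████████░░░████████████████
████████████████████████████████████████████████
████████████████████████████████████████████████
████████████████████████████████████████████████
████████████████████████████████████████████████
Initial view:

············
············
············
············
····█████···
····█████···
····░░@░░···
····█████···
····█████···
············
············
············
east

············
············
············
············
···██████···
···██████···
···░░░@░░···
···██████···
···██████···
············
············
············

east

············
············
············
············
··██████░···
··██████░···
··░░░░@░░···
··███████···
··███████···
············
············
············

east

············
············
············
············
·██████░█···
·██████░█···
·░░░░░@░█···
·████████···
·████████···
············
············
············

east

············
············
············
············
██████░██···
██████░██···
░░░░░░@██···
█████████···
█████████···
············
············
············

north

············
············
············
············
····░░░░░···
██████░██···
██████@██···
░░░░░░░██···
█████████···
█████████···
············
············

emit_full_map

····░░░░░
██████░██
██████@██
░░░░░░░██
█████████
█████████

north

············
············
············
············
····░░░░░···
····░░░░░···
██████@██···
██████░██···
░░░░░░░██···
█████████···
█████████···
············

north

············
············
············
············
····░░░░░···
····░░░░░···
····░░@░░···
██████░██···
██████░██···
░░░░░░░██···
█████████···
█████████···

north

············
············
············
············
····█████···
····░░░░░···
····░░@░░···
····░░░░░···
██████░██···
██████░██···
░░░░░░░██···
█████████···

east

············
············
············
············
···██████···
···░░░░░█···
···░░░@░░···
···░░░░░█···
█████░███···
█████░██····
░░░░░░██····
████████····

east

············
············
············
············
··███████···
··░░░░░█░···
··░░░░@░░···
··░░░░░█░···
████░███░···
████░██·····
░░░░░██·····
███████·····

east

············
············
············
············
·████████···
·░░░░░█░░···
·░░░░░@░░···
·░░░░░█░░···
███░███░░···
███░██······
░░░░██······
██████······

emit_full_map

····████████
····░░░░░█░░
····░░░░░@░░
····░░░░░█░░
██████░███░░
██████░██···
░░░░░░░██···
█████████···
█████████···

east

············
············
············
············
█████████···
░░░░░█░░░···
░░░░░░@░░···
░░░░░█░░░···
██░███░░░···
██░██·······
░░░██·······
█████·······

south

············
············
············
█████████···
░░░░░█░░░···
░░░░░░░░░···
░░░░░█@░░···
██░███░░░···
██░██████···
░░░██·······
█████·······
█████·······

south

············
············
█████████···
░░░░░█░░░···
░░░░░░░░░···
░░░░░█░░░···
██░███@░░···
██░██████···
░░░██████···
█████·······
█████·······
············

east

············
············
████████····
░░░░█░░░····
░░░░░░░░░···
░░░░█░░░░···
█░███░@░░···
█░██████░···
░░██████░···
████········
████········
············

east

············
············
███████·····
░░░█░░░·····
░░░░░░░░░···
░░░█░░░░░···
░███░░@░░···
░██████░█···
░██████░█···
███·········
███·········
············

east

············
············
██████······
░░█░░░······
░░░░░░░░░···
░░█░░░░░░···
███░░░@░░···
██████░██···
██████░██···
██··········
██··········
············

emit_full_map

····█████████···
····░░░░░█░░░···
····░░░░░░░░░░░░
····░░░░░█░░░░░░
██████░███░░░@░░
██████░██████░██
░░░░░░░██████░██
█████████·······
█████████·······
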